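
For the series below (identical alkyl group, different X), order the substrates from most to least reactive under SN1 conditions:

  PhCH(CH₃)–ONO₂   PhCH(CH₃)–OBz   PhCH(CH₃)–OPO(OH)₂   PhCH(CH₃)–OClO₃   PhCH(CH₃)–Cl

PhCH(CH₃)–OClO₃ > PhCH(CH₃)–Cl > PhCH(CH₃)–ONO₂ > PhCH(CH₃)–OPO(OH)₂ > PhCH(CH₃)–OBz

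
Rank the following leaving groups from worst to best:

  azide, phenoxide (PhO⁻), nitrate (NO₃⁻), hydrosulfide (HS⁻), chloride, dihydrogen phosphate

phenoxide (PhO⁻) < hydrosulfide (HS⁻) < azide < dihydrogen phosphate < nitrate (NO₃⁻) < chloride

A good leaving group is a weak base: the lower the pKₐ of its conjugate acid, the more readily it departs.
chloride: pKₐ(HCl) ≈ -7
nitrate (NO₃⁻): pKₐ(HNO₃) ≈ -1.3
dihydrogen phosphate: pKₐ(H₃PO₄) ≈ 2.1
azide: pKₐ(HN₃) ≈ 4.7
hydrosulfide (HS⁻): pKₐ(H₂S) ≈ 7
phenoxide (PhO⁻): pKₐ(C₆H₅OH (phenol)) ≈ 10
Listed from poorest to best leaving group as asked.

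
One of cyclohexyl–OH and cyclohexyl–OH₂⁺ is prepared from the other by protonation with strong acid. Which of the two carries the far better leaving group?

From cyclohexyl–OH the departing group would be OH⁻ (pKₐ(H₂O) ≈ 15.7). Strong base; essentially never leaves without prior activation.
From cyclohexyl–OH₂⁺ the leaving group is H₂O (pKₐ(H₃O⁺) ≈ -1.7). Neutral; leaves from a protonated alcohol (R–OH₂⁺).
Protonation with strong acid works by converting the leaving group from hydroxide to neutral water, making cyclohexyl–OH₂⁺ enormously more reactive.

cyclohexyl–OH₂⁺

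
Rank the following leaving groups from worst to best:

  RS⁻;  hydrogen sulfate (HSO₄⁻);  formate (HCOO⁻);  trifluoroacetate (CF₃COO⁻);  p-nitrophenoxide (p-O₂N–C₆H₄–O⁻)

hydrogen sulfate (HSO₄⁻): pKₐ(H₂SO₄) ≈ -3
trifluoroacetate (CF₃COO⁻): pKₐ(CF₃COOH) ≈ 0.2
formate (HCOO⁻): pKₐ(HCOOH) ≈ 3.8
p-nitrophenoxide (p-O₂N–C₆H₄–O⁻): pKₐ(p-nitrophenol) ≈ 7.2
RS⁻: pKₐ(RSH (a thiol)) ≈ 10.5
Reversing gives the worst-to-best order requested.

RS⁻ < p-nitrophenoxide (p-O₂N–C₆H₄–O⁻) < formate (HCOO⁻) < trifluoroacetate (CF₃COO⁻) < hydrogen sulfate (HSO₄⁻)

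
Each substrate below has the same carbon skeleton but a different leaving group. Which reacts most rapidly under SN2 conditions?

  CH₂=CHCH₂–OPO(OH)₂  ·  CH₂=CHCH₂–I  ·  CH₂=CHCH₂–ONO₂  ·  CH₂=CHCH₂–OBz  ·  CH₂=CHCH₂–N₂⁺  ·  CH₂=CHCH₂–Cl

CH₂=CHCH₂–N₂⁺

Identical carbon frameworks mean the comparison reduces to leaving-group quality.
The more stable X⁻ (or X) is on its own — i.e. the weaker a base it is — the better a leaving group it makes.
CH₂=CHCH₂–N₂⁺ loses N₂: no meaningful conjugate acid; N₂ departs as an exceptionally stable neutral molecule
CH₂=CHCH₂–I loses I⁻: pKₐ(HI) ≈ -10
CH₂=CHCH₂–Cl loses Cl⁻: pKₐ(HCl) ≈ -7
CH₂=CHCH₂–ONO₂ loses NO₃⁻: pKₐ(HNO₃) ≈ -1.3
CH₂=CHCH₂–OPO(OH)₂ loses H₂PO₄⁻: pKₐ(H₃PO₄) ≈ 2.1
CH₂=CHCH₂–OBz loses PhCOO⁻: pKₐ(C₆H₅COOH) ≈ 4.2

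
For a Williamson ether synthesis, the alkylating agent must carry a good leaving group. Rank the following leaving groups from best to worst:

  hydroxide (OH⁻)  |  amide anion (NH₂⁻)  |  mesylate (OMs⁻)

mesylate (OMs⁻) > hydroxide (OH⁻) > amide anion (NH₂⁻)

The more stable X⁻ (or X) is on its own — i.e. the weaker a base it is — the better a leaving group it makes.
mesylate (OMs⁻): pKₐ(CH₃SO₃H (MsOH)) ≈ -1.9
hydroxide (OH⁻): pKₐ(H₂O) ≈ 15.7
amide anion (NH₂⁻): pKₐ(NH₃) ≈ 38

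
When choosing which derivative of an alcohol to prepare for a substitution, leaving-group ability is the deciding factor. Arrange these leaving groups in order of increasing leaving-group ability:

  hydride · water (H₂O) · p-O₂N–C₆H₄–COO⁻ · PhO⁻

hydride < PhO⁻ < p-O₂N–C₆H₄–COO⁻ < water (H₂O)

The more stable X⁻ (or X) is on its own — i.e. the weaker a base it is — the better a leaving group it makes.
water (H₂O): pKₐ(H₃O⁺) ≈ -1.7
p-O₂N–C₆H₄–COO⁻: pKₐ(p-nitrobenzoic acid) ≈ 3.4 — electron-withdrawing nitro group stabilises the carboxylate
PhO⁻: pKₐ(C₆H₅OH (phenol)) ≈ 10
hydride: pKₐ(H₂) ≈ 36 — extremely strong base; leaves only in special hydride-transfer contexts
Reversing gives the worst-to-best order requested.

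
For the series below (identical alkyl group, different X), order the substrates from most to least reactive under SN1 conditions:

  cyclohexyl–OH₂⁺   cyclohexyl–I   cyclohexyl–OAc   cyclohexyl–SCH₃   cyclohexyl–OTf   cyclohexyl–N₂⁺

The skeletons are identical, so relative rate is governed entirely by leaving-group ability.
Leaving-group ability tracks the stability of the departed species; conjugate-acid pKₐ is the usual yardstick (lower pKₐ → better LG).
cyclohexyl–N₂⁺ loses N₂: no meaningful conjugate acid; N₂ departs as an exceptionally stable neutral molecule
cyclohexyl–OTf loses OTf⁻: pKₐ(CF₃SO₃H (triflic acid)) ≈ -14
cyclohexyl–I loses I⁻: pKₐ(HI) ≈ -10
cyclohexyl–OH₂⁺ loses H₂O: pKₐ(H₃O⁺) ≈ -1.7
cyclohexyl–OAc loses AcO⁻: pKₐ(CH₃COOH) ≈ 4.8
cyclohexyl–SCH₃ loses RS⁻: pKₐ(RSH (a thiol)) ≈ 10.5

cyclohexyl–N₂⁺ > cyclohexyl–OTf > cyclohexyl–I > cyclohexyl–OH₂⁺ > cyclohexyl–OAc > cyclohexyl–SCH₃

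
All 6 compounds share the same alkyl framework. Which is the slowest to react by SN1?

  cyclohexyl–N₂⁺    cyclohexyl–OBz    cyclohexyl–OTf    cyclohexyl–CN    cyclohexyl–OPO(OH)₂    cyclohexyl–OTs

With the same alkyl group throughout, only the leaving group differentiates the rates.
Rank by basicity of the departing species: weakest base leaves most easily.
cyclohexyl–N₂⁺ loses N₂: no meaningful conjugate acid; N₂ departs as an exceptionally stable neutral molecule
cyclohexyl–OTf loses OTf⁻: pKₐ(CF₃SO₃H (triflic acid)) ≈ -14
cyclohexyl–OTs loses OTs⁻: pKₐ(p-CH₃C₆H₄SO₃H (TsOH)) ≈ -2.8
cyclohexyl–OPO(OH)₂ loses H₂PO₄⁻: pKₐ(H₃PO₄) ≈ 2.1
cyclohexyl–OBz loses PhCOO⁻: pKₐ(C₆H₅COOH) ≈ 4.2
cyclohexyl–CN loses CN⁻: pKₐ(HCN) ≈ 9.2

cyclohexyl–CN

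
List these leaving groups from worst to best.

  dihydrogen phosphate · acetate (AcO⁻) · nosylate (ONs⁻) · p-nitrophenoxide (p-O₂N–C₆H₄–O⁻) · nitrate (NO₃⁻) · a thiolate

a thiolate < p-nitrophenoxide (p-O₂N–C₆H₄–O⁻) < acetate (AcO⁻) < dihydrogen phosphate < nitrate (NO₃⁻) < nosylate (ONs⁻)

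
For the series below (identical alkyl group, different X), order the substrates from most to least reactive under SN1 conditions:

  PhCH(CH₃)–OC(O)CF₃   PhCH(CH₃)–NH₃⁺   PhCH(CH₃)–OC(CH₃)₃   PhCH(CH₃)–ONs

With the same alkyl group throughout, only the leaving group differentiates the rates.
The more stable X⁻ (or X) is on its own — i.e. the weaker a base it is — the better a leaving group it makes.
PhCH(CH₃)–ONs loses ONs⁻: pKₐ(p-O₂NC₆H₄SO₃H) ≈ -3.5
PhCH(CH₃)–OC(O)CF₃ loses CF₃COO⁻: pKₐ(CF₃COOH) ≈ 0.2
PhCH(CH₃)–NH₃⁺ loses NH₃: pKₐ(NH₄⁺) ≈ 9.2
PhCH(CH₃)–OC(CH₃)₃ loses (CH₃)₃CO⁻: pKₐ(t-BuOH) ≈ 18

PhCH(CH₃)–ONs > PhCH(CH₃)–OC(O)CF₃ > PhCH(CH₃)–NH₃⁺ > PhCH(CH₃)–OC(CH₃)₃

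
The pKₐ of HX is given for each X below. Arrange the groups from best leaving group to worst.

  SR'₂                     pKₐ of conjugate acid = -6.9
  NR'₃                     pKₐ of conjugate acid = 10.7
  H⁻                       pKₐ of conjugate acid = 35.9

SR'₂ > NR'₃ > H⁻

Lower conjugate-acid pKₐ ⇒ weaker base ⇒ better leaving group.
Sorting by the given values: SR'₂ (-6.9), NR'₃ (10.7), H⁻ (35.9).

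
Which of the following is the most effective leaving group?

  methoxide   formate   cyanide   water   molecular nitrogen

molecular nitrogen: no meaningful conjugate acid; N₂ departs as an exceptionally stable neutral molecule
water: pKₐ(H₃O⁺) ≈ -1.7
formate: pKₐ(HCOOH) ≈ 3.8
cyanide: pKₐ(HCN) ≈ 9.2
methoxide: pKₐ(CH₃OH) ≈ 15.5

molecular nitrogen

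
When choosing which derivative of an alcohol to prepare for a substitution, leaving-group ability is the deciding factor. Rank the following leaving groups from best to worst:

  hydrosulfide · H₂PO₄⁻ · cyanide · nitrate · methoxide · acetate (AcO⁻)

nitrate > H₂PO₄⁻ > acetate (AcO⁻) > hydrosulfide > cyanide > methoxide

A good leaving group is a weak base: the lower the pKₐ of its conjugate acid, the more readily it departs.
nitrate: pKₐ(HNO₃) ≈ -1.3
H₂PO₄⁻: pKₐ(H₃PO₄) ≈ 2.1 — moderate base; biological leaving group after further activation
acetate (AcO⁻): pKₐ(CH₃COOH) ≈ 4.8 — resonance-stabilised but still a weak base
hydrosulfide: pKₐ(H₂S) ≈ 7
cyanide: pKₐ(HCN) ≈ 9.2 — sp carbon stabilises the charge somewhat, but still a poor LG
methoxide: pKₐ(CH₃OH) ≈ 15.5 — strong base; alkoxides do not leave unassisted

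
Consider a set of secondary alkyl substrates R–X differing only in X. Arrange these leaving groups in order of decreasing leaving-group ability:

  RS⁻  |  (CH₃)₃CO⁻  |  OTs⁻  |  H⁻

OTs⁻ > RS⁻ > (CH₃)₃CO⁻ > H⁻

Rank by basicity of the departing species: weakest base leaves most easily.
OTs⁻: pKₐ(p-CH₃C₆H₄SO₃H (TsOH)) ≈ -2.8
RS⁻: pKₐ(RSH (a thiol)) ≈ 10.5
(CH₃)₃CO⁻: pKₐ(t-BuOH) ≈ 18
H⁻: pKₐ(H₂) ≈ 36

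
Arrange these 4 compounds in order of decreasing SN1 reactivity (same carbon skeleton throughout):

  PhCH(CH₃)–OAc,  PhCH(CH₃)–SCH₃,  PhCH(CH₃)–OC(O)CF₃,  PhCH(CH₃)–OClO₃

PhCH(CH₃)–OClO₃ > PhCH(CH₃)–OC(O)CF₃ > PhCH(CH₃)–OAc > PhCH(CH₃)–SCH₃

With the same alkyl group throughout, only the leaving group differentiates the rates.
A good leaving group is a weak base: the lower the pKₐ of its conjugate acid, the more readily it departs.
PhCH(CH₃)–OClO₃ loses ClO₄⁻: pKₐ(HClO₄) ≈ -10
PhCH(CH₃)–OC(O)CF₃ loses CF₃COO⁻: pKₐ(CF₃COOH) ≈ 0.2
PhCH(CH₃)–OAc loses AcO⁻: pKₐ(CH₃COOH) ≈ 4.8
PhCH(CH₃)–SCH₃ loses RS⁻: pKₐ(RSH (a thiol)) ≈ 10.5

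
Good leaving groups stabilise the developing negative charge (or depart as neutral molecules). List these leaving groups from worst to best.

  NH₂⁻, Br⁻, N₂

A good leaving group is a weak base: the lower the pKₐ of its conjugate acid, the more readily it departs.
N₂: no meaningful conjugate acid; N₂ departs as an exceptionally stable neutral molecule
Br⁻: pKₐ(HBr) ≈ -9 — weak base; good leaving group
NH₂⁻: pKₐ(NH₃) ≈ 38
Listed from poorest to best leaving group as asked.

NH₂⁻ < Br⁻ < N₂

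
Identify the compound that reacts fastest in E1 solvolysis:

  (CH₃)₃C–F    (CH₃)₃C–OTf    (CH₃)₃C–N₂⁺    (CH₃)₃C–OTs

Same R in every case — rank the leaving groups.
The more stable X⁻ (or X) is on its own — i.e. the weaker a base it is — the better a leaving group it makes.
(CH₃)₃C–N₂⁺ loses N₂: no meaningful conjugate acid; N₂ departs as an exceptionally stable neutral molecule
(CH₃)₃C–OTf loses OTf⁻: pKₐ(CF₃SO₃H (triflic acid)) ≈ -14
(CH₃)₃C–OTs loses OTs⁻: pKₐ(p-CH₃C₆H₄SO₃H (TsOH)) ≈ -2.8
(CH₃)₃C–F loses F⁻: pKₐ(HF) ≈ 3.2

(CH₃)₃C–N₂⁺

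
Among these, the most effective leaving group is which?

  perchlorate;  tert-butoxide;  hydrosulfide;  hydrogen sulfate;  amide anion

Leaving-group ability tracks the stability of the departed species; conjugate-acid pKₐ is the usual yardstick (lower pKₐ → better LG).
perchlorate: pKₐ(HClO₄) ≈ -10
hydrogen sulfate: pKₐ(H₂SO₄) ≈ -3
hydrosulfide: pKₐ(H₂S) ≈ 7
tert-butoxide: pKₐ(t-BuOH) ≈ 18
amide anion: pKₐ(NH₃) ≈ 38

perchlorate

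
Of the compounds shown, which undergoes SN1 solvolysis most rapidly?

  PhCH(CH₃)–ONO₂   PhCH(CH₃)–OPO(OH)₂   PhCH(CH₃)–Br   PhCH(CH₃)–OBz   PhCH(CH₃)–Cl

PhCH(CH₃)–Br

Identical carbon frameworks mean the comparison reduces to leaving-group quality.
Rank by basicity of the departing species: weakest base leaves most easily.
PhCH(CH₃)–Br loses Br⁻: pKₐ(HBr) ≈ -9
PhCH(CH₃)–Cl loses Cl⁻: pKₐ(HCl) ≈ -7
PhCH(CH₃)–ONO₂ loses NO₃⁻: pKₐ(HNO₃) ≈ -1.3
PhCH(CH₃)–OPO(OH)₂ loses H₂PO₄⁻: pKₐ(H₃PO₄) ≈ 2.1
PhCH(CH₃)–OBz loses PhCOO⁻: pKₐ(C₆H₅COOH) ≈ 4.2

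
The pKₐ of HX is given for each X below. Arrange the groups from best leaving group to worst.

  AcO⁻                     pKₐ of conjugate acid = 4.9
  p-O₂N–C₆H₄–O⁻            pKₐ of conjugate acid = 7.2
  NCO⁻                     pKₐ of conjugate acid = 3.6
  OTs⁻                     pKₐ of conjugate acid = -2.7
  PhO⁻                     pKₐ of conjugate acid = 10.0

Lower conjugate-acid pKₐ ⇒ weaker base ⇒ better leaving group.
Sorting by the given values: OTs⁻ (-2.7), NCO⁻ (3.6), AcO⁻ (4.9), p-O₂N–C₆H₄–O⁻ (7.2), PhO⁻ (10.0).

OTs⁻ > NCO⁻ > AcO⁻ > p-O₂N–C₆H₄–O⁻ > PhO⁻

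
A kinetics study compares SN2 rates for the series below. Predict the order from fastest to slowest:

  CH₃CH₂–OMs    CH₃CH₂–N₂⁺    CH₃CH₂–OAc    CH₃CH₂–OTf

Same R in every case — rank the leaving groups.
A good leaving group is a weak base: the lower the pKₐ of its conjugate acid, the more readily it departs.
CH₃CH₂–N₂⁺ loses N₂: no meaningful conjugate acid; N₂ departs as an exceptionally stable neutral molecule
CH₃CH₂–OTf loses OTf⁻: pKₐ(CF₃SO₃H (triflic acid)) ≈ -14
CH₃CH₂–OMs loses OMs⁻: pKₐ(CH₃SO₃H (MsOH)) ≈ -1.9
CH₃CH₂–OAc loses AcO⁻: pKₐ(CH₃COOH) ≈ 4.8

CH₃CH₂–N₂⁺ > CH₃CH₂–OTf > CH₃CH₂–OMs > CH₃CH₂–OAc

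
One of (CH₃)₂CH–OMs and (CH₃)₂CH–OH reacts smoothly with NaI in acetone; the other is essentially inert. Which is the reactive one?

(CH₃)₂CH–OMs

From (CH₃)₂CH–OH the departing group would be OH⁻ (pKₐ(H₂O) ≈ 15.7). Strong base; essentially never leaves without prior activation.
From (CH₃)₂CH–OMs the leaving group is OMs⁻ (pKₐ(CH₃SO₃H (MsOH)) ≈ -1.9). Resonance-delocalised alkanesulfonate.
(In practice (CH₃)₂CH–OMs is made from (CH₃)₂CH–OH by treatment with MsCl / Et₃N, converting the hydroxyl into a mesylate.)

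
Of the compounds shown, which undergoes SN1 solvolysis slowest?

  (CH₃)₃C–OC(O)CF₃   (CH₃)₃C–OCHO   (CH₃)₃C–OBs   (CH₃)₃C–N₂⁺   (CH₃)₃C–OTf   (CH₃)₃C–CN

(CH₃)₃C–CN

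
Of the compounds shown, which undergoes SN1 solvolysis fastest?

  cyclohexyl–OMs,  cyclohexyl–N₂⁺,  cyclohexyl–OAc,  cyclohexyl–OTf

Identical carbon frameworks mean the comparison reduces to leaving-group quality.
Leaving-group ability tracks the stability of the departed species; conjugate-acid pKₐ is the usual yardstick (lower pKₐ → better LG).
cyclohexyl–N₂⁺ loses N₂: no meaningful conjugate acid; N₂ departs as an exceptionally stable neutral molecule
cyclohexyl–OTf loses OTf⁻: pKₐ(CF₃SO₃H (triflic acid)) ≈ -14
cyclohexyl–OMs loses OMs⁻: pKₐ(CH₃SO₃H (MsOH)) ≈ -1.9
cyclohexyl–OAc loses AcO⁻: pKₐ(CH₃COOH) ≈ 4.8

cyclohexyl–N₂⁺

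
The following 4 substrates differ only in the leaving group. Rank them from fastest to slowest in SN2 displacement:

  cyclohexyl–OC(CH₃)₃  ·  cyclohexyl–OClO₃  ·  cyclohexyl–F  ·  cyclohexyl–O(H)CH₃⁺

cyclohexyl–OClO₃ > cyclohexyl–O(H)CH₃⁺ > cyclohexyl–F > cyclohexyl–OC(CH₃)₃

The skeletons are identical, so relative rate is governed entirely by leaving-group ability.
Leaving-group ability tracks the stability of the departed species; conjugate-acid pKₐ is the usual yardstick (lower pKₐ → better LG).
cyclohexyl–OClO₃ loses ClO₄⁻: pKₐ(HClO₄) ≈ -10
cyclohexyl–O(H)CH₃⁺ loses R'OH: pKₐ(R'OH₂⁺) ≈ -2.4
cyclohexyl–F loses F⁻: pKₐ(HF) ≈ 3.2
cyclohexyl–OC(CH₃)₃ loses (CH₃)₃CO⁻: pKₐ(t-BuOH) ≈ 18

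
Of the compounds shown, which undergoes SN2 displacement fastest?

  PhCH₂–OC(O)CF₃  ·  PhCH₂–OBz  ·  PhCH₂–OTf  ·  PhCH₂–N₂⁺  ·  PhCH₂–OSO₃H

The skeletons are identical, so relative rate is governed entirely by leaving-group ability.
Rank by basicity of the departing species: weakest base leaves most easily.
PhCH₂–N₂⁺ loses N₂: no meaningful conjugate acid; N₂ departs as an exceptionally stable neutral molecule
PhCH₂–OTf loses OTf⁻: pKₐ(CF₃SO₃H (triflic acid)) ≈ -14
PhCH₂–OSO₃H loses HSO₄⁻: pKₐ(H₂SO₄) ≈ -3
PhCH₂–OC(O)CF₃ loses CF₃COO⁻: pKₐ(CF₃COOH) ≈ 0.2
PhCH₂–OBz loses PhCOO⁻: pKₐ(C₆H₅COOH) ≈ 4.2

PhCH₂–N₂⁺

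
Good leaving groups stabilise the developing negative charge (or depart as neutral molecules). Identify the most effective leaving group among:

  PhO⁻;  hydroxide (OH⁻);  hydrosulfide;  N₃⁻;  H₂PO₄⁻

Leaving-group ability tracks the stability of the departed species; conjugate-acid pKₐ is the usual yardstick (lower pKₐ → better LG).
H₂PO₄⁻: pKₐ(H₃PO₄) ≈ 2.1
N₃⁻: pKₐ(HN₃) ≈ 4.7
hydrosulfide: pKₐ(H₂S) ≈ 7
PhO⁻: pKₐ(C₆H₅OH (phenol)) ≈ 10
hydroxide (OH⁻): pKₐ(H₂O) ≈ 15.7

H₂PO₄⁻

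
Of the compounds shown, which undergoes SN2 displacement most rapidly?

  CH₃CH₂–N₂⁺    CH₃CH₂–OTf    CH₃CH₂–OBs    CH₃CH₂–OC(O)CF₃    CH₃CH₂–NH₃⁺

CH₃CH₂–N₂⁺

Identical carbon frameworks mean the comparison reduces to leaving-group quality.
A good leaving group is a weak base: the lower the pKₐ of its conjugate acid, the more readily it departs.
CH₃CH₂–N₂⁺ loses N₂: no meaningful conjugate acid; N₂ departs as an exceptionally stable neutral molecule
CH₃CH₂–OTf loses OTf⁻: pKₐ(CF₃SO₃H (triflic acid)) ≈ -14
CH₃CH₂–OBs loses OBs⁻: pKₐ(p-BrC₆H₄SO₃H) ≈ -2.8
CH₃CH₂–OC(O)CF₃ loses CF₃COO⁻: pKₐ(CF₃COOH) ≈ 0.2
CH₃CH₂–NH₃⁺ loses NH₃: pKₐ(NH₄⁺) ≈ 9.2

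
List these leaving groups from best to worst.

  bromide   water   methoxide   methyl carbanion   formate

Rank by basicity of the departing species: weakest base leaves most easily.
bromide: pKₐ(HBr) ≈ -9
water: pKₐ(H₃O⁺) ≈ -1.7
formate: pKₐ(HCOOH) ≈ 3.8 — resonance-stabilised carboxylate
methoxide: pKₐ(CH₃OH) ≈ 15.5 — strong base; alkoxides do not leave unassisted
methyl carbanion: pKₐ(CH₄) ≈ 48

bromide > water > formate > methoxide > methyl carbanion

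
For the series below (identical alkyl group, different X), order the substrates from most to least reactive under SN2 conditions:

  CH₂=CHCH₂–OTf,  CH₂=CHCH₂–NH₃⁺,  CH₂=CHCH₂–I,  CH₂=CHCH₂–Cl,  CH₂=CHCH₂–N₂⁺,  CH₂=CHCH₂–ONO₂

Identical carbon frameworks mean the comparison reduces to leaving-group quality.
A good leaving group is a weak base: the lower the pKₐ of its conjugate acid, the more readily it departs.
CH₂=CHCH₂–N₂⁺ loses N₂: no meaningful conjugate acid; N₂ departs as an exceptionally stable neutral molecule
CH₂=CHCH₂–OTf loses OTf⁻: pKₐ(CF₃SO₃H (triflic acid)) ≈ -14
CH₂=CHCH₂–I loses I⁻: pKₐ(HI) ≈ -10
CH₂=CHCH₂–Cl loses Cl⁻: pKₐ(HCl) ≈ -7
CH₂=CHCH₂–ONO₂ loses NO₃⁻: pKₐ(HNO₃) ≈ -1.3
CH₂=CHCH₂–NH₃⁺ loses NH₃: pKₐ(NH₄⁺) ≈ 9.2

CH₂=CHCH₂–N₂⁺ > CH₂=CHCH₂–OTf > CH₂=CHCH₂–I > CH₂=CHCH₂–Cl > CH₂=CHCH₂–ONO₂ > CH₂=CHCH₂–NH₃⁺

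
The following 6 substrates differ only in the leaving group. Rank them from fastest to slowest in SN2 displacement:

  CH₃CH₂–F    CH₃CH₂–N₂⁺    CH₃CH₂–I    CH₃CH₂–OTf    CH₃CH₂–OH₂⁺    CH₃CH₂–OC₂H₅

CH₃CH₂–N₂⁺ > CH₃CH₂–OTf > CH₃CH₂–I > CH₃CH₂–OH₂⁺ > CH₃CH₂–F > CH₃CH₂–OC₂H₅

The skeletons are identical, so relative rate is governed entirely by leaving-group ability.
Leaving-group ability tracks the stability of the departed species; conjugate-acid pKₐ is the usual yardstick (lower pKₐ → better LG).
CH₃CH₂–N₂⁺ loses N₂: no meaningful conjugate acid; N₂ departs as an exceptionally stable neutral molecule
CH₃CH₂–OTf loses OTf⁻: pKₐ(CF₃SO₃H (triflic acid)) ≈ -14
CH₃CH₂–I loses I⁻: pKₐ(HI) ≈ -10
CH₃CH₂–OH₂⁺ loses H₂O: pKₐ(H₃O⁺) ≈ -1.7
CH₃CH₂–F loses F⁻: pKₐ(HF) ≈ 3.2
CH₃CH₂–OC₂H₅ loses CH₃CH₂O⁻: pKₐ(CH₃CH₂OH) ≈ 16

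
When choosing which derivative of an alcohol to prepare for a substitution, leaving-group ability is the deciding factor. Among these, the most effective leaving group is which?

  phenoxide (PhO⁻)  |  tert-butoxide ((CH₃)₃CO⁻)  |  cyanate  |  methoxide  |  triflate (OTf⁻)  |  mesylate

triflate (OTf⁻)

Rank by basicity of the departing species: weakest base leaves most easily.
triflate (OTf⁻): pKₐ(CF₃SO₃H (triflic acid)) ≈ -14
mesylate: pKₐ(CH₃SO₃H (MsOH)) ≈ -1.9
cyanate: pKₐ(HOCN) ≈ 3.5
phenoxide (PhO⁻): pKₐ(C₆H₅OH (phenol)) ≈ 10
methoxide: pKₐ(CH₃OH) ≈ 15.5
tert-butoxide ((CH₃)₃CO⁻): pKₐ(t-BuOH) ≈ 18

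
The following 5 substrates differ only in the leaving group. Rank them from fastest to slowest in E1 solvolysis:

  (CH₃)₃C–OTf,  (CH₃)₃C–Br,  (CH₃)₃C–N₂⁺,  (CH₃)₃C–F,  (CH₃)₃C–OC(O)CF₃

Identical carbon frameworks mean the comparison reduces to leaving-group quality.
The more stable X⁻ (or X) is on its own — i.e. the weaker a base it is — the better a leaving group it makes.
(CH₃)₃C–N₂⁺ loses N₂: no meaningful conjugate acid; N₂ departs as an exceptionally stable neutral molecule
(CH₃)₃C–OTf loses OTf⁻: pKₐ(CF₃SO₃H (triflic acid)) ≈ -14
(CH₃)₃C–Br loses Br⁻: pKₐ(HBr) ≈ -9
(CH₃)₃C–OC(O)CF₃ loses CF₃COO⁻: pKₐ(CF₃COOH) ≈ 0.2
(CH₃)₃C–F loses F⁻: pKₐ(HF) ≈ 3.2

(CH₃)₃C–N₂⁺ > (CH₃)₃C–OTf > (CH₃)₃C–Br > (CH₃)₃C–OC(O)CF₃ > (CH₃)₃C–F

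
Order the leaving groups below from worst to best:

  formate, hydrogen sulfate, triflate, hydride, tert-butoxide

Leaving-group ability tracks the stability of the departed species; conjugate-acid pKₐ is the usual yardstick (lower pKₐ → better LG).
triflate: pKₐ(CF₃SO₃H (triflic acid)) ≈ -14
hydrogen sulfate: pKₐ(H₂SO₄) ≈ -3
formate: pKₐ(HCOOH) ≈ 3.8
tert-butoxide: pKₐ(t-BuOH) ≈ 18
hydride: pKₐ(H₂) ≈ 36
Listed from poorest to best leaving group as asked.

hydride < tert-butoxide < formate < hydrogen sulfate < triflate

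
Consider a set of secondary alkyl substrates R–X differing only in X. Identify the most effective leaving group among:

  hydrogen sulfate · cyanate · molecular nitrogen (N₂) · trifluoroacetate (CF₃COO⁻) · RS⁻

Rank by basicity of the departing species: weakest base leaves most easily.
molecular nitrogen (N₂): no meaningful conjugate acid; N₂ departs as an exceptionally stable neutral molecule
hydrogen sulfate: pKₐ(H₂SO₄) ≈ -3
trifluoroacetate (CF₃COO⁻): pKₐ(CF₃COOH) ≈ 0.2
cyanate: pKₐ(HOCN) ≈ 3.5
RS⁻: pKₐ(RSH (a thiol)) ≈ 10.5

molecular nitrogen (N₂)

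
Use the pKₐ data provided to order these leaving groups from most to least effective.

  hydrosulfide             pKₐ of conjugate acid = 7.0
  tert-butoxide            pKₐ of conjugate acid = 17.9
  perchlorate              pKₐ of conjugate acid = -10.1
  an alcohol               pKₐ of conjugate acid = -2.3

Lower conjugate-acid pKₐ ⇒ weaker base ⇒ better leaving group.
Sorting by the given values: perchlorate (-10.1), an alcohol (-2.3), hydrosulfide (7.0), tert-butoxide (17.9).

perchlorate > an alcohol > hydrosulfide > tert-butoxide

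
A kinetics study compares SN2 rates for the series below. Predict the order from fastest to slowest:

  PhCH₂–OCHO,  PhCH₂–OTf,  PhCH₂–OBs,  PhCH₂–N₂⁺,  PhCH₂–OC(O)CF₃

The skeletons are identical, so relative rate is governed entirely by leaving-group ability.
The more stable X⁻ (or X) is on its own — i.e. the weaker a base it is — the better a leaving group it makes.
PhCH₂–N₂⁺ loses N₂: no meaningful conjugate acid; N₂ departs as an exceptionally stable neutral molecule
PhCH₂–OTf loses OTf⁻: pKₐ(CF₃SO₃H (triflic acid)) ≈ -14
PhCH₂–OBs loses OBs⁻: pKₐ(p-BrC₆H₄SO₃H) ≈ -2.8
PhCH₂–OC(O)CF₃ loses CF₃COO⁻: pKₐ(CF₃COOH) ≈ 0.2
PhCH₂–OCHO loses HCOO⁻: pKₐ(HCOOH) ≈ 3.8

PhCH₂–N₂⁺ > PhCH₂–OTf > PhCH₂–OBs > PhCH₂–OC(O)CF₃ > PhCH₂–OCHO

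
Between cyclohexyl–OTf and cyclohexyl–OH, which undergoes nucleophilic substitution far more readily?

cyclohexyl–OTf

From cyclohexyl–OH the departing group would be OH⁻ (pKₐ(H₂O) ≈ 15.7). Strong base; essentially never leaves without prior activation.
From cyclohexyl–OTf the leaving group is OTf⁻ (pKₐ(CF₃SO₃H (triflic acid)) ≈ -14). Charge spread over three oxygens and a CF₃ group; the premier leaving group in synthesis.
(In practice cyclohexyl–OTf is made from cyclohexyl–OH by treatment with Tf₂O / 2,6-lutidine, converting the hydroxyl into a triflate.)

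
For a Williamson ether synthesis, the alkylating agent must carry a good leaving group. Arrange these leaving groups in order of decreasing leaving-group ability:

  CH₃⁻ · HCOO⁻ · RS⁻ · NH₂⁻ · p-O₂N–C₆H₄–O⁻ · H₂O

H₂O > HCOO⁻ > p-O₂N–C₆H₄–O⁻ > RS⁻ > NH₂⁻ > CH₃⁻

Leaving-group ability tracks the stability of the departed species; conjugate-acid pKₐ is the usual yardstick (lower pKₐ → better LG).
H₂O: pKₐ(H₃O⁺) ≈ -1.7
HCOO⁻: pKₐ(HCOOH) ≈ 3.8
p-O₂N–C₆H₄–O⁻: pKₐ(p-nitrophenol) ≈ 7.2
RS⁻: pKₐ(RSH (a thiol)) ≈ 10.5 — moderately basic; rarely leaves without activation
NH₂⁻: pKₐ(NH₃) ≈ 38
CH₃⁻: pKₐ(CH₄) ≈ 48 — unstabilised carbanion; the worst conceivable leaving group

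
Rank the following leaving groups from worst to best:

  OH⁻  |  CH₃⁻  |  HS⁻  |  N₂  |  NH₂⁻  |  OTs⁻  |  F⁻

CH₃⁻ < NH₂⁻ < OH⁻ < HS⁻ < F⁻ < OTs⁻ < N₂

The more stable X⁻ (or X) is on its own — i.e. the weaker a base it is — the better a leaving group it makes.
N₂: no meaningful conjugate acid; N₂ departs as an exceptionally stable neutral molecule
OTs⁻: pKₐ(p-CH₃C₆H₄SO₃H (TsOH)) ≈ -2.8
F⁻: pKₐ(HF) ≈ 3.2
HS⁻: pKₐ(H₂S) ≈ 7 — larger and more polarisable than the oxygen analogue
OH⁻: pKₐ(H₂O) ≈ 15.7
NH₂⁻: pKₐ(NH₃) ≈ 38
CH₃⁻: pKₐ(CH₄) ≈ 48
Listed from poorest to best leaving group as asked.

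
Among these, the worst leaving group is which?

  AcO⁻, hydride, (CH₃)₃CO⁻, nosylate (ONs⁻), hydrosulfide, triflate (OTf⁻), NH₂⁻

NH₂⁻

The more stable X⁻ (or X) is on its own — i.e. the weaker a base it is — the better a leaving group it makes.
triflate (OTf⁻): pKₐ(CF₃SO₃H (triflic acid)) ≈ -14
nosylate (ONs⁻): pKₐ(p-O₂NC₆H₄SO₃H) ≈ -3.5
AcO⁻: pKₐ(CH₃COOH) ≈ 4.8
hydrosulfide: pKₐ(H₂S) ≈ 7
(CH₃)₃CO⁻: pKₐ(t-BuOH) ≈ 18
hydride: pKₐ(H₂) ≈ 36
NH₂⁻: pKₐ(NH₃) ≈ 38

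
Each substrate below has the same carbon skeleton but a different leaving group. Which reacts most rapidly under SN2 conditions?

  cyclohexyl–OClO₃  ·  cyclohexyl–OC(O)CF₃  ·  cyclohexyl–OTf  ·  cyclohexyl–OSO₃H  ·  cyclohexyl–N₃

Same R in every case — rank the leaving groups.
The more stable X⁻ (or X) is on its own — i.e. the weaker a base it is — the better a leaving group it makes.
cyclohexyl–OTf loses OTf⁻: pKₐ(CF₃SO₃H (triflic acid)) ≈ -14
cyclohexyl–OClO₃ loses ClO₄⁻: pKₐ(HClO₄) ≈ -10
cyclohexyl–OSO₃H loses HSO₄⁻: pKₐ(H₂SO₄) ≈ -3
cyclohexyl–OC(O)CF₃ loses CF₃COO⁻: pKₐ(CF₃COOH) ≈ 0.2
cyclohexyl–N₃ loses N₃⁻: pKₐ(HN₃) ≈ 4.7

cyclohexyl–OTf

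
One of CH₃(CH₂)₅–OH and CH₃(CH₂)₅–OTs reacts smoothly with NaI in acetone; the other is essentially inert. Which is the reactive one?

CH₃(CH₂)₅–OTs

From CH₃(CH₂)₅–OH the departing group would be OH⁻ (pKₐ(H₂O) ≈ 15.7). Strong base; essentially never leaves without prior activation.
From CH₃(CH₂)₅–OTs the leaving group is OTs⁻ (pKₐ(p-CH₃C₆H₄SO₃H (TsOH)) ≈ -2.8). Resonance-delocalised arenesulfonate.
(In practice CH₃(CH₂)₅–OTs is made from CH₃(CH₂)₅–OH by treatment with TsCl / pyridine, converting the hydroxyl into a tosylate.)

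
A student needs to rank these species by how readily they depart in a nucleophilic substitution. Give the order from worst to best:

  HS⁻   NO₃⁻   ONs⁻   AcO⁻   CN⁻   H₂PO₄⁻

ONs⁻: pKₐ(p-O₂NC₆H₄SO₃H) ≈ -3.5
NO₃⁻: pKₐ(HNO₃) ≈ -1.3
H₂PO₄⁻: pKₐ(H₃PO₄) ≈ 2.1
AcO⁻: pKₐ(CH₃COOH) ≈ 4.8
HS⁻: pKₐ(H₂S) ≈ 7
CN⁻: pKₐ(HCN) ≈ 9.2
Reversing gives the worst-to-best order requested.

CN⁻ < HS⁻ < AcO⁻ < H₂PO₄⁻ < NO₃⁻ < ONs⁻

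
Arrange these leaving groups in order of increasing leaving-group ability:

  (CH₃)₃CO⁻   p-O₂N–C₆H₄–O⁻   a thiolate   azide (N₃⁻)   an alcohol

(CH₃)₃CO⁻ < a thiolate < p-O₂N–C₆H₄–O⁻ < azide (N₃⁻) < an alcohol

A good leaving group is a weak base: the lower the pKₐ of its conjugate acid, the more readily it departs.
an alcohol: pKₐ(R'OH₂⁺) ≈ -2.4
azide (N₃⁻): pKₐ(HN₃) ≈ 4.7 — linear, resonance-stabilised
p-O₂N–C₆H₄–O⁻: pKₐ(p-nitrophenol) ≈ 7.2
a thiolate: pKₐ(RSH (a thiol)) ≈ 10.5 — moderately basic; rarely leaves without activation
(CH₃)₃CO⁻: pKₐ(t-BuOH) ≈ 18 — bulky, strongly basic alkoxide
Listed from poorest to best leaving group as asked.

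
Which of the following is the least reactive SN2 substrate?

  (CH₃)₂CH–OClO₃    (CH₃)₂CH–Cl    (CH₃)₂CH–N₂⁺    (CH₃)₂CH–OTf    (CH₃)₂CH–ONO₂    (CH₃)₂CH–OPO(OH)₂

With the same alkyl group throughout, only the leaving group differentiates the rates.
Rank by basicity of the departing species: weakest base leaves most easily.
(CH₃)₂CH–N₂⁺ loses N₂: no meaningful conjugate acid; N₂ departs as an exceptionally stable neutral molecule
(CH₃)₂CH–OTf loses OTf⁻: pKₐ(CF₃SO₃H (triflic acid)) ≈ -14
(CH₃)₂CH–OClO₃ loses ClO₄⁻: pKₐ(HClO₄) ≈ -10
(CH₃)₂CH–Cl loses Cl⁻: pKₐ(HCl) ≈ -7
(CH₃)₂CH–ONO₂ loses NO₃⁻: pKₐ(HNO₃) ≈ -1.3
(CH₃)₂CH–OPO(OH)₂ loses H₂PO₄⁻: pKₐ(H₃PO₄) ≈ 2.1

(CH₃)₂CH–OPO(OH)₂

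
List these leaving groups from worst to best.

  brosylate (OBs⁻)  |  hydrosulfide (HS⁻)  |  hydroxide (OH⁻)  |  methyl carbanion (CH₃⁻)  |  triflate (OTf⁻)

A good leaving group is a weak base: the lower the pKₐ of its conjugate acid, the more readily it departs.
triflate (OTf⁻): pKₐ(CF₃SO₃H (triflic acid)) ≈ -14 — charge spread over three oxygens and a CF₃ group; the premier leaving group in synthesis
brosylate (OBs⁻): pKₐ(p-BrC₆H₄SO₃H) ≈ -2.8 — arenesulfonate with a p-bromo substituent
hydrosulfide (HS⁻): pKₐ(H₂S) ≈ 7 — larger and more polarisable than the oxygen analogue
hydroxide (OH⁻): pKₐ(H₂O) ≈ 15.7 — strong base; essentially never leaves without prior activation
methyl carbanion (CH₃⁻): pKₐ(CH₄) ≈ 48 — unstabilised carbanion; the worst conceivable leaving group
The question asks for worst first, so the sequence is read in increasing leaving-group ability.

methyl carbanion (CH₃⁻) < hydroxide (OH⁻) < hydrosulfide (HS⁻) < brosylate (OBs⁻) < triflate (OTf⁻)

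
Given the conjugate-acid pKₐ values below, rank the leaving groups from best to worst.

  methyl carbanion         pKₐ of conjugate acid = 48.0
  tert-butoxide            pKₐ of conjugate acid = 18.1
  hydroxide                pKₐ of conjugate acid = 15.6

Lower conjugate-acid pKₐ ⇒ weaker base ⇒ better leaving group.
Sorting by the given values: hydroxide (15.6), tert-butoxide (18.1), methyl carbanion (48.0).

hydroxide > tert-butoxide > methyl carbanion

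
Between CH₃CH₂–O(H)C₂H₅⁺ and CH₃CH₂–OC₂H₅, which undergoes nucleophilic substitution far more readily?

CH₃CH₂–O(H)C₂H₅⁺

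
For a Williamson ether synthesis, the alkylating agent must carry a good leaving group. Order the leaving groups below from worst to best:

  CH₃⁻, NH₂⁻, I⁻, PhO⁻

CH₃⁻ < NH₂⁻ < PhO⁻ < I⁻

Leaving-group ability tracks the stability of the departed species; conjugate-acid pKₐ is the usual yardstick (lower pKₐ → better LG).
I⁻: pKₐ(HI) ≈ -10 — large, highly polarisable; very weak base
PhO⁻: pKₐ(C₆H₅OH (phenol)) ≈ 10 — resonance into the ring helps, but still a poor LG
NH₂⁻: pKₐ(NH₃) ≈ 38 — extremely strong base; never a leaving group
CH₃⁻: pKₐ(CH₄) ≈ 48
Listed from poorest to best leaving group as asked.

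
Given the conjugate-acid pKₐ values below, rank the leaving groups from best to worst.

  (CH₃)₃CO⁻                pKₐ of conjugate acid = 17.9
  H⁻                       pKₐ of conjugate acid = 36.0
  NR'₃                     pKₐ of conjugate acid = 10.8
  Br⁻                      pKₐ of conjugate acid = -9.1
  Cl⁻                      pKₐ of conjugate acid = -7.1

Br⁻ > Cl⁻ > NR'₃ > (CH₃)₃CO⁻ > H⁻

Lower conjugate-acid pKₐ ⇒ weaker base ⇒ better leaving group.
Sorting by the given values: Br⁻ (-9.1), Cl⁻ (-7.1), NR'₃ (10.8), (CH₃)₃CO⁻ (17.9), H⁻ (36.0).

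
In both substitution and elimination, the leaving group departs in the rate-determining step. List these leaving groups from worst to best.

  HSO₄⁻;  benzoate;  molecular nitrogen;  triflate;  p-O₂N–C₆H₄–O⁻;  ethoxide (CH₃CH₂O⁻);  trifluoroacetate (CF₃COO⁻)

A good leaving group is a weak base: the lower the pKₐ of its conjugate acid, the more readily it departs.
molecular nitrogen: no meaningful conjugate acid; N₂ departs as an exceptionally stable neutral molecule
triflate: pKₐ(CF₃SO₃H (triflic acid)) ≈ -14
HSO₄⁻: pKₐ(H₂SO₄) ≈ -3
trifluoroacetate (CF₃COO⁻): pKₐ(CF₃COOH) ≈ 0.2
benzoate: pKₐ(C₆H₅COOH) ≈ 4.2
p-O₂N–C₆H₄–O⁻: pKₐ(p-nitrophenol) ≈ 7.2
ethoxide (CH₃CH₂O⁻): pKₐ(CH₃CH₂OH) ≈ 16
The question asks for worst first, so the sequence is read in increasing leaving-group ability.

ethoxide (CH₃CH₂O⁻) < p-O₂N–C₆H₄–O⁻ < benzoate < trifluoroacetate (CF₃COO⁻) < HSO₄⁻ < triflate < molecular nitrogen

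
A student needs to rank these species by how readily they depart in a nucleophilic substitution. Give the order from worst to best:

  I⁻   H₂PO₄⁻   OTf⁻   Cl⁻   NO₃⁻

H₂PO₄⁻ < NO₃⁻ < Cl⁻ < I⁻ < OTf⁻

A good leaving group is a weak base: the lower the pKₐ of its conjugate acid, the more readily it departs.
OTf⁻: pKₐ(CF₃SO₃H (triflic acid)) ≈ -14 — charge spread over three oxygens and a CF₃ group; the premier leaving group in synthesis
I⁻: pKₐ(HI) ≈ -10
Cl⁻: pKₐ(HCl) ≈ -7
NO₃⁻: pKₐ(HNO₃) ≈ -1.3 — resonance-delocalised over three oxygens
H₂PO₄⁻: pKₐ(H₃PO₄) ≈ 2.1 — moderate base; biological leaving group after further activation
Reversing gives the worst-to-best order requested.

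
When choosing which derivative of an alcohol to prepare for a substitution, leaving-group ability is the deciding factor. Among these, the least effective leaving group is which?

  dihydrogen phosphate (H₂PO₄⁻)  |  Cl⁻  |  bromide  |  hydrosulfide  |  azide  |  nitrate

hydrosulfide

A good leaving group is a weak base: the lower the pKₐ of its conjugate acid, the more readily it departs.
bromide: pKₐ(HBr) ≈ -9
Cl⁻: pKₐ(HCl) ≈ -7
nitrate: pKₐ(HNO₃) ≈ -1.3
dihydrogen phosphate (H₂PO₄⁻): pKₐ(H₃PO₄) ≈ 2.1
azide: pKₐ(HN₃) ≈ 4.7
hydrosulfide: pKₐ(H₂S) ≈ 7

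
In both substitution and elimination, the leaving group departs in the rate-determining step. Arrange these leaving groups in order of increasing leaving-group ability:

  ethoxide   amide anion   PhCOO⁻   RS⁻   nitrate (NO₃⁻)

amide anion < ethoxide < RS⁻ < PhCOO⁻ < nitrate (NO₃⁻)

nitrate (NO₃⁻): pKₐ(HNO₃) ≈ -1.3 — resonance-delocalised over three oxygens
PhCOO⁻: pKₐ(C₆H₅COOH) ≈ 4.2 — aryl carboxylate
RS⁻: pKₐ(RSH (a thiol)) ≈ 10.5
ethoxide: pKₐ(CH₃CH₂OH) ≈ 16 — strong base; alkoxides do not leave unassisted
amide anion: pKₐ(NH₃) ≈ 38 — extremely strong base; never a leaving group
The question asks for worst first, so the sequence is read in increasing leaving-group ability.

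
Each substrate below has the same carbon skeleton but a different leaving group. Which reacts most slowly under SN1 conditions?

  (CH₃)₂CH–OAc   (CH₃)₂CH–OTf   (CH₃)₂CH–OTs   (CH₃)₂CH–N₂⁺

(CH₃)₂CH–OAc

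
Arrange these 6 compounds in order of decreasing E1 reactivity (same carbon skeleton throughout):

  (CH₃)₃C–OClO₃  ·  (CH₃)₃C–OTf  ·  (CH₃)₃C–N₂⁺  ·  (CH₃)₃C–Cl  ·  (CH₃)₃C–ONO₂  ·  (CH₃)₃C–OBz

With the same alkyl group throughout, only the leaving group differentiates the rates.
Leaving-group ability tracks the stability of the departed species; conjugate-acid pKₐ is the usual yardstick (lower pKₐ → better LG).
(CH₃)₃C–N₂⁺ loses N₂: no meaningful conjugate acid; N₂ departs as an exceptionally stable neutral molecule
(CH₃)₃C–OTf loses OTf⁻: pKₐ(CF₃SO₃H (triflic acid)) ≈ -14
(CH₃)₃C–OClO₃ loses ClO₄⁻: pKₐ(HClO₄) ≈ -10
(CH₃)₃C–Cl loses Cl⁻: pKₐ(HCl) ≈ -7
(CH₃)₃C–ONO₂ loses NO₃⁻: pKₐ(HNO₃) ≈ -1.3
(CH₃)₃C–OBz loses PhCOO⁻: pKₐ(C₆H₅COOH) ≈ 4.2

(CH₃)₃C–N₂⁺ > (CH₃)₃C–OTf > (CH₃)₃C–OClO₃ > (CH₃)₃C–Cl > (CH₃)₃C–ONO₂ > (CH₃)₃C–OBz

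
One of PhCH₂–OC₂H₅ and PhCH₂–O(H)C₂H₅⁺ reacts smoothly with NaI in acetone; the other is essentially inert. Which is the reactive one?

PhCH₂–O(H)C₂H₅⁺

From PhCH₂–OC₂H₅ the departing group would be CH₃CH₂O⁻ (pKₐ(CH₃CH₂OH) ≈ 16). Strong base; alkoxides do not leave unassisted.
From PhCH₂–O(H)C₂H₅⁺ the leaving group is R'OH (pKₐ(R'OH₂⁺) ≈ -2.4). Neutral; leaves from a protonated ether (an oxonium ion, R–O(H)R'⁺).
(In practice PhCH₂–O(H)C₂H₅⁺ is made from PhCH₂–OC₂H₅ by protonation with concentrated HBr, allowing neutral ethanol, rather than ethoxide, to depart.)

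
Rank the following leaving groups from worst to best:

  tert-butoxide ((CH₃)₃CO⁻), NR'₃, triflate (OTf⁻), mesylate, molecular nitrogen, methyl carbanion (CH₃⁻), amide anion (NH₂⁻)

methyl carbanion (CH₃⁻) < amide anion (NH₂⁻) < tert-butoxide ((CH₃)₃CO⁻) < NR'₃ < mesylate < triflate (OTf⁻) < molecular nitrogen

Rank by basicity of the departing species: weakest base leaves most easily.
molecular nitrogen: no meaningful conjugate acid; N₂ departs as an exceptionally stable neutral molecule
triflate (OTf⁻): pKₐ(CF₃SO₃H (triflic acid)) ≈ -14 — charge spread over three oxygens and a CF₃ group; the premier leaving group in synthesis
mesylate: pKₐ(CH₃SO₃H (MsOH)) ≈ -1.9 — resonance-delocalised alkanesulfonate
NR'₃: pKₐ(R'₃NH⁺) ≈ 10.7 — neutral but still a fairly strong base; Hofmann-elimination LG
tert-butoxide ((CH₃)₃CO⁻): pKₐ(t-BuOH) ≈ 18 — bulky, strongly basic alkoxide
amide anion (NH₂⁻): pKₐ(NH₃) ≈ 38 — extremely strong base; never a leaving group
methyl carbanion (CH₃⁻): pKₐ(CH₄) ≈ 48 — unstabilised carbanion; the worst conceivable leaving group
Reversing gives the worst-to-best order requested.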